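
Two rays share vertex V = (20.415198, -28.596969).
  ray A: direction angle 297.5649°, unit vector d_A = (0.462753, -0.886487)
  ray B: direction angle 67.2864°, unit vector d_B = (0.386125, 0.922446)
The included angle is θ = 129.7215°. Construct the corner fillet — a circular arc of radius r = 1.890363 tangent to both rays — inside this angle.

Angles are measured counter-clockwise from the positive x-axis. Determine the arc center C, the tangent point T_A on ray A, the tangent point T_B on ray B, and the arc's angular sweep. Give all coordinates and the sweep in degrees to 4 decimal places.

center=(22.5015,-28.5086) T_A=(20.8257,-29.3834) T_B=(20.7577,-27.7787) sweep=50.2785

bisector direction at 2.4257° = (0.999104,0.042323)
center distance |VC| = r/sin(θ/2) = 1.890363/sin(64.8607°) = 2.088157
C = V + |VC|·bis = (22.5015,-28.5086)
T_A = V + ((C−V)·d_A)·d_A = V + 0.8871·d_A = (20.8257,-29.3834)
T_B = V + ((C−V)·d_B)·d_B = V + 0.8871·d_B = (20.7577,-27.7787)
sweep = 180° − θ = 50.2785°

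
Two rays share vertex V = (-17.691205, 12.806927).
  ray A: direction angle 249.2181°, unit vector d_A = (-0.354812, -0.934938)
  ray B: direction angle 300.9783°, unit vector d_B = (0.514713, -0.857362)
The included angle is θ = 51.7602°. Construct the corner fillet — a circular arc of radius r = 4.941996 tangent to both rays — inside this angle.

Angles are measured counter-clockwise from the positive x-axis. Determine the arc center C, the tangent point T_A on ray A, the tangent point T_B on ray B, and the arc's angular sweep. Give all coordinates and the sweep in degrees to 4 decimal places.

center=(-16.6851,1.5296) T_A=(-21.3055,3.2831) T_B=(-12.4480,4.0733) sweep=128.2398

bisector direction at 275.0982° = (0.088863,-0.996044)
center distance |VC| = r/sin(θ/2) = 4.941996/sin(25.8801°) = 11.322146
C = V + |VC|·bis = (-16.6851,1.5296)
T_A = V + ((C−V)·d_A)·d_A = V + 10.1866·d_A = (-21.3055,3.2831)
T_B = V + ((C−V)·d_B)·d_B = V + 10.1866·d_B = (-12.4480,4.0733)
sweep = 180° − θ = 128.2398°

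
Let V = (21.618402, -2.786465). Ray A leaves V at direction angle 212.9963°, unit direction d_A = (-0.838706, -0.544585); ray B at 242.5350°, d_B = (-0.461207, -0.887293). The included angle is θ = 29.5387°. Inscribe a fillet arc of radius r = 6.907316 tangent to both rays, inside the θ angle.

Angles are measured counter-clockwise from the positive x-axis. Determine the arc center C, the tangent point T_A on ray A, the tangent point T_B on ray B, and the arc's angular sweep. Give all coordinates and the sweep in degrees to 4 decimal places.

bisector direction at 227.7656° = (-0.672165,-0.740402)
center distance |VC| = r/sin(θ/2) = 6.907316/sin(14.7693°) = 27.095108
C = V + |VC|·bis = (3.4060,-22.8477)
T_A = V + ((C−V)·d_A)·d_A = V + 26.1999·d_A = (-0.3556,-17.0545)
T_B = V + ((C−V)·d_B)·d_B = V + 26.1999·d_B = (9.5348,-26.0334)
sweep = 180° − θ = 150.4613°

center=(3.4060,-22.8477) T_A=(-0.3556,-17.0545) T_B=(9.5348,-26.0334) sweep=150.4613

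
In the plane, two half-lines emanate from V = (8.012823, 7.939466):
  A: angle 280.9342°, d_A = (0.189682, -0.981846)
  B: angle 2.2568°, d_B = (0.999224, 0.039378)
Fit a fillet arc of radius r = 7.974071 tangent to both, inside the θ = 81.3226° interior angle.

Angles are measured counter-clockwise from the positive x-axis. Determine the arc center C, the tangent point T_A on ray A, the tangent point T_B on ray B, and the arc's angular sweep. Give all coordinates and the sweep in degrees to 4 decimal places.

bisector direction at 321.5955° = (0.783645,-0.621209)
center distance |VC| = r/sin(θ/2) = 7.974071/sin(40.6613°) = 12.237938
C = V + |VC|·bis = (17.6030,0.3371)
T_A = V + ((C−V)·d_A)·d_A = V + 9.2834·d_A = (9.7737,-1.1754)
T_B = V + ((C−V)·d_B)·d_B = V + 9.2834·d_B = (17.2890,8.3050)
sweep = 180° − θ = 98.6774°

center=(17.6030,0.3371) T_A=(9.7737,-1.1754) T_B=(17.2890,8.3050) sweep=98.6774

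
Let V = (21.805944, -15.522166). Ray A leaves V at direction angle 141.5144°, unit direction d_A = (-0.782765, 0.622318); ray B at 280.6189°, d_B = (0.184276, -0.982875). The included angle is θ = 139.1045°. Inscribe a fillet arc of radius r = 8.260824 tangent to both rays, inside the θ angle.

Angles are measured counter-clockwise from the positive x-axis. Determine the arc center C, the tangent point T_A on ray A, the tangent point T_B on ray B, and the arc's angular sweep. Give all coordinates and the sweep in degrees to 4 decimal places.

center=(14.2542,-20.0717) T_A=(19.3950,-13.6054) T_B=(22.3735,-18.5494) sweep=40.8955

bisector direction at 211.0666° = (-0.856568,-0.516035)
center distance |VC| = r/sin(θ/2) = 8.260824/sin(69.5523°) = 8.816331
C = V + |VC|·bis = (14.2542,-20.0717)
T_A = V + ((C−V)·d_A)·d_A = V + 3.0800·d_A = (19.3950,-13.6054)
T_B = V + ((C−V)·d_B)·d_B = V + 3.0800·d_B = (22.3735,-18.5494)
sweep = 180° − θ = 40.8955°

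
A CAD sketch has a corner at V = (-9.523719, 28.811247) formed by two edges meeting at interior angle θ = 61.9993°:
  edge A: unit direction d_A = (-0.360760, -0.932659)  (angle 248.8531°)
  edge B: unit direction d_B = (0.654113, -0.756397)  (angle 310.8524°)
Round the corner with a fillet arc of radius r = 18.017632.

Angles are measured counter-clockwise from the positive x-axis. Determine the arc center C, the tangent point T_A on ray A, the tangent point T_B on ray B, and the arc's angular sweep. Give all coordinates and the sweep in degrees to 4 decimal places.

center=(-3.5375,-5.6562) T_A=(-20.3418,0.8438) T_B=(10.0910,6.1293) sweep=118.0007

bisector direction at 279.8528° = (0.171117,-0.985251)
center distance |VC| = r/sin(θ/2) = 18.017632/sin(30.9996°) = 34.983462
C = V + |VC|·bis = (-3.5375,-5.6562)
T_A = V + ((C−V)·d_A)·d_A = V + 29.9868·d_A = (-20.3418,0.8438)
T_B = V + ((C−V)·d_B)·d_B = V + 29.9868·d_B = (10.0910,6.1293)
sweep = 180° − θ = 118.0007°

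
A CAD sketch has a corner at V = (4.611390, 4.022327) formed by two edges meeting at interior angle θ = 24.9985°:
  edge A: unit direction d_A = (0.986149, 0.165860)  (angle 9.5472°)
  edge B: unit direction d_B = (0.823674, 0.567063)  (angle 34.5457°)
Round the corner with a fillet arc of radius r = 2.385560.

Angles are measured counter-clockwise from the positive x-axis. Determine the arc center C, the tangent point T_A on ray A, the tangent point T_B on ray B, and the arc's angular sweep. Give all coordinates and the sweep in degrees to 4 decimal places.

center=(14.8279,8.1597) T_A=(15.2236,5.8072) T_B=(13.4751,10.1246) sweep=155.0015

bisector direction at 22.0465° = (0.926880,0.375358)
center distance |VC| = r/sin(θ/2) = 2.385560/sin(12.4992°) = 11.022478
C = V + |VC|·bis = (14.8279,8.1597)
T_A = V + ((C−V)·d_A)·d_A = V + 10.7612·d_A = (15.2236,5.8072)
T_B = V + ((C−V)·d_B)·d_B = V + 10.7612·d_B = (13.4751,10.1246)
sweep = 180° − θ = 155.0015°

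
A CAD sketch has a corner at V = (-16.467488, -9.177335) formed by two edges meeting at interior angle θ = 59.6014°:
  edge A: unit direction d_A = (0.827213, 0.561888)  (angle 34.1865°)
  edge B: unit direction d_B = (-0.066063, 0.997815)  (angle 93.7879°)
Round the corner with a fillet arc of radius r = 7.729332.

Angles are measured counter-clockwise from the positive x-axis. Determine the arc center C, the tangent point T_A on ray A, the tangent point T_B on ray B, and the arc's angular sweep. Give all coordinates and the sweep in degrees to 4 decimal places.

bisector direction at 63.9872° = (0.438572,0.898696)
center distance |VC| = r/sin(θ/2) = 7.729332/sin(29.8007°) = 15.552459
C = V + |VC|·bis = (-9.6466,4.7996)
T_A = V + ((C−V)·d_A)·d_A = V + 13.4958·d_A = (-5.3036,-1.5942)
T_B = V + ((C−V)·d_B)·d_B = V + 13.4958·d_B = (-17.3591,4.2890)
sweep = 180° − θ = 120.3986°

center=(-9.6466,4.7996) T_A=(-5.3036,-1.5942) T_B=(-17.3591,4.2890) sweep=120.3986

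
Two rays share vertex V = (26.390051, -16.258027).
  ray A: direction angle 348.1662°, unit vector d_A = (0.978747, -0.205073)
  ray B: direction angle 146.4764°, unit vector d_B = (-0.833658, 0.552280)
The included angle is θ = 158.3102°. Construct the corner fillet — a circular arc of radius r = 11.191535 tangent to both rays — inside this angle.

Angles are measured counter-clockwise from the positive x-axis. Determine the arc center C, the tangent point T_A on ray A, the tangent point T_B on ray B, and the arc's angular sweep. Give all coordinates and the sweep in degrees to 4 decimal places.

bisector direction at 67.3213° = (0.385563,0.922681)
center distance |VC| = r/sin(θ/2) = 11.191535/sin(79.1551°) = 11.395049
C = V + |VC|·bis = (30.7836,-5.7440)
T_A = V + ((C−V)·d_A)·d_A = V + 2.1440·d_A = (28.4885,-16.6977)
T_B = V + ((C−V)·d_B)·d_B = V + 2.1440·d_B = (24.6027,-15.0739)
sweep = 180° − θ = 21.6898°

center=(30.7836,-5.7440) T_A=(28.4885,-16.6977) T_B=(24.6027,-15.0739) sweep=21.6898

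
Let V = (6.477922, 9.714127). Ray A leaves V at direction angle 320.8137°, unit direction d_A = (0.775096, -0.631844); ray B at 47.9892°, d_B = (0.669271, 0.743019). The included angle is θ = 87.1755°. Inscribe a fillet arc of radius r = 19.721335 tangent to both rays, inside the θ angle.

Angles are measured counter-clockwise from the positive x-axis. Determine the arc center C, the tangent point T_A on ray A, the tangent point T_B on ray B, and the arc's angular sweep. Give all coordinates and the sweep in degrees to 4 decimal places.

center=(34.9974,11.9093) T_A=(22.5366,-3.3766) T_B=(20.3441,25.1082) sweep=92.8245

bisector direction at 4.4014° = (0.997051,0.076744)
center distance |VC| = r/sin(θ/2) = 19.721335/sin(43.5877°) = 28.603836
C = V + |VC|·bis = (34.9974,11.9093)
T_A = V + ((C−V)·d_A)·d_A = V + 20.7183·d_A = (22.5366,-3.3766)
T_B = V + ((C−V)·d_B)·d_B = V + 20.7183·d_B = (20.3441,25.1082)
sweep = 180° − θ = 92.8245°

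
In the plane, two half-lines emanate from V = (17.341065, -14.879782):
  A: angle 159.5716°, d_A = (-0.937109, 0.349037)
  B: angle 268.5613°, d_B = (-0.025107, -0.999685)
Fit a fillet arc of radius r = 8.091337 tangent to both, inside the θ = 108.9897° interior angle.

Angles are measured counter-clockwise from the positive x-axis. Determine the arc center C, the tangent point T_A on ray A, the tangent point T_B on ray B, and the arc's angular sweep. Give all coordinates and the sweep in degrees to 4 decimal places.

bisector direction at 214.0664° = (-0.828388,-0.560154)
center distance |VC| = r/sin(θ/2) = 8.091337/sin(54.4948°) = 9.939444
C = V + |VC|·bis = (9.1073,-20.4474)
T_A = V + ((C−V)·d_A)·d_A = V + 5.7726·d_A = (11.9315,-12.8649)
T_B = V + ((C−V)·d_B)·d_B = V + 5.7726·d_B = (17.1961,-20.6506)
sweep = 180° − θ = 71.0103°

center=(9.1073,-20.4474) T_A=(11.9315,-12.8649) T_B=(17.1961,-20.6506) sweep=71.0103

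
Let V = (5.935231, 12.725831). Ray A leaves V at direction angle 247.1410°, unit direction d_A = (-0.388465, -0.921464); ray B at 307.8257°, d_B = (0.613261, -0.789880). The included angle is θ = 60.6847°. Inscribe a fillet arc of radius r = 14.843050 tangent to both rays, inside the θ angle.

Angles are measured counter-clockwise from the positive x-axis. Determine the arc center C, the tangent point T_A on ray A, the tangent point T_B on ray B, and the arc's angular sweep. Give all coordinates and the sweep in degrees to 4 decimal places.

bisector direction at 277.4834° = (0.130238,-0.991483)
center distance |VC| = r/sin(θ/2) = 14.843050/sin(30.3423°) = 29.382539
C = V + |VC|·bis = (9.7620,-16.4065)
T_A = V + ((C−V)·d_A)·d_A = V + 25.3578·d_A = (-3.9154,-10.6404)
T_B = V + ((C−V)·d_B)·d_B = V + 25.3578·d_B = (21.4862,-7.3038)
sweep = 180° − θ = 119.3153°

center=(9.7620,-16.4065) T_A=(-3.9154,-10.6404) T_B=(21.4862,-7.3038) sweep=119.3153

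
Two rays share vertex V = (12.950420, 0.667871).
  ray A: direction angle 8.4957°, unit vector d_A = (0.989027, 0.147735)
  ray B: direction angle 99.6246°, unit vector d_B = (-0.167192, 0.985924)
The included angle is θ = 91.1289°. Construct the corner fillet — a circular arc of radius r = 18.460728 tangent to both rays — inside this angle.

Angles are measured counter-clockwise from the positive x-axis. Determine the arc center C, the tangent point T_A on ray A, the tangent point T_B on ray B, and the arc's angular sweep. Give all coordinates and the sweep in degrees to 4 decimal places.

bisector direction at 54.0602° = (0.586936,0.809634)
center distance |VC| = r/sin(θ/2) = 18.460728/sin(45.5645°) = 25.853970
C = V + |VC|·bis = (28.1250,21.6001)
T_A = V + ((C−V)·d_A)·d_A = V + 18.1005·d_A = (30.8523,3.3420)
T_B = V + ((C−V)·d_B)·d_B = V + 18.1005·d_B = (9.9242,18.5136)
sweep = 180° − θ = 88.8711°

center=(28.1250,21.6001) T_A=(30.8523,3.3420) T_B=(9.9242,18.5136) sweep=88.8711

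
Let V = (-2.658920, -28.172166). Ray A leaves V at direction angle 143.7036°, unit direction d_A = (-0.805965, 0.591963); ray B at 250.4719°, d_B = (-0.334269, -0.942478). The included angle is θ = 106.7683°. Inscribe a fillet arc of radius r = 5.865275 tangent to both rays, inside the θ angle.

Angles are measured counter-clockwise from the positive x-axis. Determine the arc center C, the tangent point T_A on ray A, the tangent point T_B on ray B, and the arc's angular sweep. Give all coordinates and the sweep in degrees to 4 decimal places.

center=(-9.6437,-30.3193) T_A=(-6.1717,-25.5921) T_B=(-4.1158,-32.2799) sweep=73.2317

bisector direction at 197.0877° = (-0.955856,-0.293836)
center distance |VC| = r/sin(θ/2) = 5.865275/sin(53.3841°) = 7.307365
C = V + |VC|·bis = (-9.6437,-30.3193)
T_A = V + ((C−V)·d_A)·d_A = V + 4.3585·d_A = (-6.1717,-25.5921)
T_B = V + ((C−V)·d_B)·d_B = V + 4.3585·d_B = (-4.1158,-32.2799)
sweep = 180° − θ = 73.2317°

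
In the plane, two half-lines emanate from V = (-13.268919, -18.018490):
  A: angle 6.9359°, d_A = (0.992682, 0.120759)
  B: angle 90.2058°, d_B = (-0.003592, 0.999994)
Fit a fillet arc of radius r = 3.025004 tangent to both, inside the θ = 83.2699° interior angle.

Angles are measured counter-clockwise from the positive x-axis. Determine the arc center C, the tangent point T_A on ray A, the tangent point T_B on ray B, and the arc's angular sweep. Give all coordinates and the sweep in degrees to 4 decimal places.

bisector direction at 48.5709° = (0.661693,0.749775)
center distance |VC| = r/sin(θ/2) = 3.025004/sin(41.6350°) = 4.553108
C = V + |VC|·bis = (-10.2562,-14.6047)
T_A = V + ((C−V)·d_A)·d_A = V + 3.4030·d_A = (-9.8909,-17.6076)
T_B = V + ((C−V)·d_B)·d_B = V + 3.4030·d_B = (-13.2811,-14.6156)
sweep = 180° − θ = 96.7301°

center=(-10.2562,-14.6047) T_A=(-9.8909,-17.6076) T_B=(-13.2811,-14.6156) sweep=96.7301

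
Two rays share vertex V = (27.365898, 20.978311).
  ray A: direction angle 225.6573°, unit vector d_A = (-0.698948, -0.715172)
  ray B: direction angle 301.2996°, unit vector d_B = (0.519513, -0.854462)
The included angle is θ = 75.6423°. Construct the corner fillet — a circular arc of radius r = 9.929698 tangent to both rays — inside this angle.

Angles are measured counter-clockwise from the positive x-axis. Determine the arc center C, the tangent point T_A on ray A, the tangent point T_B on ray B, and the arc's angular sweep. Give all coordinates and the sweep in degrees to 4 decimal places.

center=(25.5267,4.8898) T_A=(18.4253,11.8302) T_B=(34.0113,10.0484) sweep=104.3577

bisector direction at 263.4785° = (-0.113577,-0.993529)
center distance |VC| = r/sin(θ/2) = 9.929698/sin(37.8212°) = 16.193280
C = V + |VC|·bis = (25.5267,4.8898)
T_A = V + ((C−V)·d_A)·d_A = V + 12.7915·d_A = (18.4253,11.8302)
T_B = V + ((C−V)·d_B)·d_B = V + 12.7915·d_B = (34.0113,10.0484)
sweep = 180° − θ = 104.3577°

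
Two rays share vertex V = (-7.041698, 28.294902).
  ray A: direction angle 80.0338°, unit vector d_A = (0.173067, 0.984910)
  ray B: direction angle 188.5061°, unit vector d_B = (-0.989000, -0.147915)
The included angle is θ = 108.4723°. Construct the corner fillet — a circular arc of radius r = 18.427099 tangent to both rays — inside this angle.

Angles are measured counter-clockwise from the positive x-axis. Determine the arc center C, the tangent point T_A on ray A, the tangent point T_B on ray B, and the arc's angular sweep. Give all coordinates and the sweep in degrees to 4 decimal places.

bisector direction at 134.2699° = (-0.698040,0.716059)
center distance |VC| = r/sin(θ/2) = 18.427099/sin(54.2362°) = 22.709337
C = V + |VC|·bis = (-22.8937,44.5561)
T_A = V + ((C−V)·d_A)·d_A = V + 13.2724·d_A = (-4.7447,41.3670)
T_B = V + ((C−V)·d_B)·d_B = V + 13.2724·d_B = (-20.1681,26.3317)
sweep = 180° − θ = 71.5277°

center=(-22.8937,44.5561) T_A=(-4.7447,41.3670) T_B=(-20.1681,26.3317) sweep=71.5277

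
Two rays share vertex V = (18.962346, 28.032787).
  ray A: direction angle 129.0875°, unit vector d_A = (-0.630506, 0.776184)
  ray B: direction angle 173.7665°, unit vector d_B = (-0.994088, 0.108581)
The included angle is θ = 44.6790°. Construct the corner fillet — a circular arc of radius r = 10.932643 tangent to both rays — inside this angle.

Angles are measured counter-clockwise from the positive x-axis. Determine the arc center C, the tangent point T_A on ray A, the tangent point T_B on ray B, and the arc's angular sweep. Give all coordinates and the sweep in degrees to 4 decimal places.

bisector direction at 151.4270° = (-0.878208,0.478278)
center distance |VC| = r/sin(θ/2) = 10.932643/sin(22.3395°) = 28.763005
C = V + |VC|·bis = (-6.2976,41.7895)
T_A = V + ((C−V)·d_A)·d_A = V + 26.6043·d_A = (2.1882,48.6826)
T_B = V + ((C−V)·d_B)·d_B = V + 26.6043·d_B = (-7.4846,30.9215)
sweep = 180° − θ = 135.3210°

center=(-6.2976,41.7895) T_A=(2.1882,48.6826) T_B=(-7.4846,30.9215) sweep=135.3210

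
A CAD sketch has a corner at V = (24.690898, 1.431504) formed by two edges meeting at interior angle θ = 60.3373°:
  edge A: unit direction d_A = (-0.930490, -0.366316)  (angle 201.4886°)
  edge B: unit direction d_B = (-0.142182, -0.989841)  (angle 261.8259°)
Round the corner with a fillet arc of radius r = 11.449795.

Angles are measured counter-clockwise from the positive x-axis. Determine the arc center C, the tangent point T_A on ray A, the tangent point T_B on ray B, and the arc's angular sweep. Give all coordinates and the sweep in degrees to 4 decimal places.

bisector direction at 231.6573° = (-0.620364,-0.784314)
center distance |VC| = r/sin(θ/2) = 11.449795/sin(30.1686°) = 22.783532
C = V + |VC|·bis = (10.5568,-16.4379)
T_A = V + ((C−V)·d_A)·d_A = V + 19.6975·d_A = (6.3626,-5.7840)
T_B = V + ((C−V)·d_B)·d_B = V + 19.6975·d_B = (21.8903,-18.0659)
sweep = 180° − θ = 119.6627°

center=(10.5568,-16.4379) T_A=(6.3626,-5.7840) T_B=(21.8903,-18.0659) sweep=119.6627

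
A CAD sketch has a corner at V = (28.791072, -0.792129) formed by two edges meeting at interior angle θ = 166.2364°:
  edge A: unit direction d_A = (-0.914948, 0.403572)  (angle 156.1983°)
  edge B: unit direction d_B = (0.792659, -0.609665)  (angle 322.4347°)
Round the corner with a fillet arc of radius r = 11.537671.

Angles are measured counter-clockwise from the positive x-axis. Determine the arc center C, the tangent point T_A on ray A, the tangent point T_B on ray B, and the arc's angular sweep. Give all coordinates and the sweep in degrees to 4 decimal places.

center=(22.8607,-10.7865) T_A=(27.5170,-0.2302) T_B=(29.8948,-1.6411) sweep=13.7636

bisector direction at 239.3165° = (-0.510295,-0.859999)
center distance |VC| = r/sin(θ/2) = 11.537671/sin(83.1182°) = 11.621398
C = V + |VC|·bis = (22.8607,-10.7865)
T_A = V + ((C−V)·d_A)·d_A = V + 1.3925·d_A = (27.5170,-0.2302)
T_B = V + ((C−V)·d_B)·d_B = V + 1.3925·d_B = (29.8948,-1.6411)
sweep = 180° − θ = 13.7636°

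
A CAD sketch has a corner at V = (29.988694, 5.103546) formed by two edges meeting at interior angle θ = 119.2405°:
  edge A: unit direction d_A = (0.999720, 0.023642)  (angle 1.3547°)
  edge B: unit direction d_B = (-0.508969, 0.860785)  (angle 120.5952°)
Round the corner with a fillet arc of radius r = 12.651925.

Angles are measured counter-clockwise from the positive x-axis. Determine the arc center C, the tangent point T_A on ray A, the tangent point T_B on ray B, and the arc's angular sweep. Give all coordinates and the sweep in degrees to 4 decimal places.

center=(37.1043,17.9273) T_A=(37.4035,5.2789) T_B=(26.2138,11.4878) sweep=60.7595

bisector direction at 60.9750° = (0.485192,0.874408)
center distance |VC| = r/sin(θ/2) = 12.651925/sin(59.6202°) = 14.665626
C = V + |VC|·bis = (37.1043,17.9273)
T_A = V + ((C−V)·d_A)·d_A = V + 7.4168·d_A = (37.4035,5.2789)
T_B = V + ((C−V)·d_B)·d_B = V + 7.4168·d_B = (26.2138,11.4878)
sweep = 180° − θ = 60.7595°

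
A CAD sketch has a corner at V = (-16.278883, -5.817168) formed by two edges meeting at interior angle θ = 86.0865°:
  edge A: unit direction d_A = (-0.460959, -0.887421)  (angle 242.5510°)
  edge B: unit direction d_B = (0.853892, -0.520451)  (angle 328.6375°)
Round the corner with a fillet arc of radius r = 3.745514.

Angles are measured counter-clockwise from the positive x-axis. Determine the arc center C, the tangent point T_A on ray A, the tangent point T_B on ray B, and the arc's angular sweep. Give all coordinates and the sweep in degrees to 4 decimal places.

bisector direction at 285.5942° = (0.268823,-0.963190)
center distance |VC| = r/sin(θ/2) = 3.745514/sin(43.0433°) = 5.487529
C = V + |VC|·bis = (-14.8037,-11.1027)
T_A = V + ((C−V)·d_A)·d_A = V + 4.0105·d_A = (-18.1276,-9.3762)
T_B = V + ((C−V)·d_B)·d_B = V + 4.0105·d_B = (-12.8544,-7.9044)
sweep = 180° − θ = 93.9135°

center=(-14.8037,-11.1027) T_A=(-18.1276,-9.3762) T_B=(-12.8544,-7.9044) sweep=93.9135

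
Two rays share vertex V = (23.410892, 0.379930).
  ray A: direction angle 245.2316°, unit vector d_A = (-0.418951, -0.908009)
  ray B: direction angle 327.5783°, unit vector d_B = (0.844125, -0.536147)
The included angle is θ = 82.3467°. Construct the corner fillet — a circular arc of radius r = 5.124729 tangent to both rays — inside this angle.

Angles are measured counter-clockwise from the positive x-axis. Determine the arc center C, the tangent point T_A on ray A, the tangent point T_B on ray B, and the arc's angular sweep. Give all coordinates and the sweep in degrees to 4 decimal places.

center=(25.6094,-7.0875) T_A=(20.9561,-4.9405) T_B=(28.3570,-2.7616) sweep=97.6533

bisector direction at 286.4049° = (0.282424,-0.959290)
center distance |VC| = r/sin(θ/2) = 5.124729/sin(41.1733°) = 7.784327
C = V + |VC|·bis = (25.6094,-7.0875)
T_A = V + ((C−V)·d_A)·d_A = V + 5.8594·d_A = (20.9561,-4.9405)
T_B = V + ((C−V)·d_B)·d_B = V + 5.8594·d_B = (28.3570,-2.7616)
sweep = 180° − θ = 97.6533°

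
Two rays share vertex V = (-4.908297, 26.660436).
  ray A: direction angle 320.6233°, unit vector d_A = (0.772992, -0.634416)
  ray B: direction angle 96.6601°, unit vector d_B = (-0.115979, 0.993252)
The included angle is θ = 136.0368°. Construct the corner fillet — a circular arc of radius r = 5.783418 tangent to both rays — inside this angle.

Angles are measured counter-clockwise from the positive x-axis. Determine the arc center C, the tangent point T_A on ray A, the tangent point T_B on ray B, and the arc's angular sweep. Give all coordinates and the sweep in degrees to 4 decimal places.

center=(0.5653,29.6499) T_A=(-3.1038,25.1794) T_B=(-5.1790,28.9792) sweep=43.9632

bisector direction at 28.6417° = (0.877634,0.479331)
center distance |VC| = r/sin(θ/2) = 5.783418/sin(68.0184°) = 6.236808
C = V + |VC|·bis = (0.5653,29.6499)
T_A = V + ((C−V)·d_A)·d_A = V + 2.3345·d_A = (-3.1038,25.1794)
T_B = V + ((C−V)·d_B)·d_B = V + 2.3345·d_B = (-5.1790,28.9792)
sweep = 180° − θ = 43.9632°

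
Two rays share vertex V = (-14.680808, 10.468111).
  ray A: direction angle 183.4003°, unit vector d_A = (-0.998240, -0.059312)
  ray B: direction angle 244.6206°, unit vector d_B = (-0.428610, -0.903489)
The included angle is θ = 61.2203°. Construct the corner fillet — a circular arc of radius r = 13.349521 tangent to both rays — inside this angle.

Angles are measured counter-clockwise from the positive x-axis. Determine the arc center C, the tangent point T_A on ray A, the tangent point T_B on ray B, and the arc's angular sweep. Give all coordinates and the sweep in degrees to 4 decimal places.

bisector direction at 214.0104° = (-0.828936,-0.559344)
center distance |VC| = r/sin(θ/2) = 13.349521/sin(30.6102°) = 26.216970
C = V + |VC|·bis = (-36.4130,-4.1962)
T_A = V + ((C−V)·d_A)·d_A = V + 22.5637·d_A = (-37.2048,9.1298)
T_B = V + ((C−V)·d_B)·d_B = V + 22.5637·d_B = (-24.3518,-9.9179)
sweep = 180° − θ = 118.7797°

center=(-36.4130,-4.1962) T_A=(-37.2048,9.1298) T_B=(-24.3518,-9.9179) sweep=118.7797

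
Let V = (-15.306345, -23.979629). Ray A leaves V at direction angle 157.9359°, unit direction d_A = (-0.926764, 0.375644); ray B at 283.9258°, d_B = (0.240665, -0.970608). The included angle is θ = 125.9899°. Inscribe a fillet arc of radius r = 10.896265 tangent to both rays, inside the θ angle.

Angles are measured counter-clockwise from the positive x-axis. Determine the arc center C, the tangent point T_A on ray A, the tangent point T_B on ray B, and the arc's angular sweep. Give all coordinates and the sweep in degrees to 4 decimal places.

center=(-24.5459,-31.9919) T_A=(-20.4528,-21.8936) T_B=(-13.9699,-29.3695) sweep=54.0101

bisector direction at 220.9308° = (-0.755501,-0.655148)
center distance |VC| = r/sin(θ/2) = 10.896265/sin(62.9950°) = 12.229713
C = V + |VC|·bis = (-24.5459,-31.9919)
T_A = V + ((C−V)·d_A)·d_A = V + 5.5531·d_A = (-20.4528,-21.8936)
T_B = V + ((C−V)·d_B)·d_B = V + 5.5531·d_B = (-13.9699,-29.3695)
sweep = 180° − θ = 54.0101°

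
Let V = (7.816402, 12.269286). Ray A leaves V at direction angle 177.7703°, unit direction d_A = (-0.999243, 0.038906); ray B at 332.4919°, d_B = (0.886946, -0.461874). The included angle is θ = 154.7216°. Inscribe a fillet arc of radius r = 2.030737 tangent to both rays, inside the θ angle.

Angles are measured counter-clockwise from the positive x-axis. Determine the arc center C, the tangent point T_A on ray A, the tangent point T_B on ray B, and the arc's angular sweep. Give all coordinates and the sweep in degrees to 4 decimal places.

bisector direction at 255.1311° = (-0.256608,-0.966516)
center distance |VC| = r/sin(θ/2) = 2.030737/sin(77.3608°) = 2.081169
C = V + |VC|·bis = (7.2824,10.2578)
T_A = V + ((C−V)·d_A)·d_A = V + 0.4554·d_A = (7.3614,12.2870)
T_B = V + ((C−V)·d_B)·d_B = V + 0.4554·d_B = (8.2203,12.0590)
sweep = 180° − θ = 25.2784°

center=(7.2824,10.2578) T_A=(7.3614,12.2870) T_B=(8.2203,12.0590) sweep=25.2784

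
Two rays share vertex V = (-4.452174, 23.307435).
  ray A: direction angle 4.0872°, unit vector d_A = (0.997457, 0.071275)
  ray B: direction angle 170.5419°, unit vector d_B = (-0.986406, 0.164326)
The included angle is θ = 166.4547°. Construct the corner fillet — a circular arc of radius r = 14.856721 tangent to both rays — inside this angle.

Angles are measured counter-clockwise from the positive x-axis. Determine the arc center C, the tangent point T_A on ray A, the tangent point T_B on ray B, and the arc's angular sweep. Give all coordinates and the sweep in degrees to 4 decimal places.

bisector direction at 87.3145° = (0.046853,0.998902)
center distance |VC| = r/sin(θ/2) = 14.856721/sin(83.2274°) = 14.961121
C = V + |VC|·bis = (-3.7512,38.2521)
T_A = V + ((C−V)·d_A)·d_A = V + 1.7644·d_A = (-2.6923,23.4332)
T_B = V + ((C−V)·d_B)·d_B = V + 1.7644·d_B = (-6.1926,23.5974)
sweep = 180° − θ = 13.5453°

center=(-3.7512,38.2521) T_A=(-2.6923,23.4332) T_B=(-6.1926,23.5974) sweep=13.5453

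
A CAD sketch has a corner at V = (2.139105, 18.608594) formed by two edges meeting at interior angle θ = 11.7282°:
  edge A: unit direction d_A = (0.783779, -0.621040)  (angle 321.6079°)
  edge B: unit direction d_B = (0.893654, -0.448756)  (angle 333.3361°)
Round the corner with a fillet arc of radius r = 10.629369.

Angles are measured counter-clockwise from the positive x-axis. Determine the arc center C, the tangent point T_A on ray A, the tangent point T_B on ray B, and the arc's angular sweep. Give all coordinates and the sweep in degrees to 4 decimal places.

center=(89.8556,-37.3332) T_A=(83.2543,-45.6643) T_B=(94.6256,-27.8343) sweep=168.2718

bisector direction at 327.4720° = (0.843129,-0.537712)
center distance |VC| = r/sin(θ/2) = 10.629369/sin(5.8641°) = 104.036857
C = V + |VC|·bis = (89.8556,-37.3332)
T_A = V + ((C−V)·d_A)·d_A = V + 103.4924·d_A = (83.2543,-45.6643)
T_B = V + ((C−V)·d_B)·d_B = V + 103.4924·d_B = (94.6256,-27.8343)
sweep = 180° − θ = 168.2718°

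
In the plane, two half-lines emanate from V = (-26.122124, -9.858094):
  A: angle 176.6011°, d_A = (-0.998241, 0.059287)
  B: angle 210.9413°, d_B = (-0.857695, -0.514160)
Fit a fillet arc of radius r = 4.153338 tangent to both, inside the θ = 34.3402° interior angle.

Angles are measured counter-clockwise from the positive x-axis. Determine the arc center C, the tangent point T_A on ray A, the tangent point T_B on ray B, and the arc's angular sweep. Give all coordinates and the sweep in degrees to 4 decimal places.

bisector direction at 193.7712° = (-0.971254,-0.238045)
center distance |VC| = r/sin(θ/2) = 4.153338/sin(17.1701°) = 14.069121
C = V + |VC|·bis = (-39.7868,-13.2072)
T_A = V + ((C−V)·d_A)·d_A = V + 13.4421·d_A = (-39.5406,-9.0611)
T_B = V + ((C−V)·d_B)·d_B = V + 13.4421·d_B = (-37.6513,-16.7695)
sweep = 180° − θ = 145.6598°

center=(-39.7868,-13.2072) T_A=(-39.5406,-9.0611) T_B=(-37.6513,-16.7695) sweep=145.6598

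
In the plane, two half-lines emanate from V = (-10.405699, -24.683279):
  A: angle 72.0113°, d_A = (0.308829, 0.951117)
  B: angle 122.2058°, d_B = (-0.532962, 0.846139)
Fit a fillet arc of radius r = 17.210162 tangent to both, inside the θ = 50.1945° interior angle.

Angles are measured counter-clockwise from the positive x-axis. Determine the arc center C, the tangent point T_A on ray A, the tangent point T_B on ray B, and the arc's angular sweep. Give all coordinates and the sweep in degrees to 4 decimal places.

bisector direction at 97.1086° = (-0.123750,0.992313)
center distance |VC| = r/sin(θ/2) = 17.210162/sin(25.0972°) = 40.575080
C = V + |VC|·bis = (-15.4268,15.5799)
T_A = V + ((C−V)·d_A)·d_A = V + 36.7444·d_A = (0.9420,10.2649)
T_B = V + ((C−V)·d_B)·d_B = V + 36.7444·d_B = (-29.9890,6.4076)
sweep = 180° − θ = 129.8055°

center=(-15.4268,15.5799) T_A=(0.9420,10.2649) T_B=(-29.9890,6.4076) sweep=129.8055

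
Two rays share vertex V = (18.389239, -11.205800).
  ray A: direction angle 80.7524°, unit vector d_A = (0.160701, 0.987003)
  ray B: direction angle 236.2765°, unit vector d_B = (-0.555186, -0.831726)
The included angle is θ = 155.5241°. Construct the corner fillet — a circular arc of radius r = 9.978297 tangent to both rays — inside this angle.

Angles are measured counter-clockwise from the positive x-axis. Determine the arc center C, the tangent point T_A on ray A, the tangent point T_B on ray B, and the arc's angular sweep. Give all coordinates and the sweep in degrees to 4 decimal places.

center=(8.8884,-7.4661) T_A=(18.7370,-9.0696) T_B=(17.1876,-13.0059) sweep=24.4759

bisector direction at 158.5145° = (-0.930510,0.366267)
center distance |VC| = r/sin(θ/2) = 9.978297/sin(77.7621°) = 10.210319
C = V + |VC|·bis = (8.8884,-7.4661)
T_A = V + ((C−V)·d_A)·d_A = V + 2.1643·d_A = (18.7370,-9.0696)
T_B = V + ((C−V)·d_B)·d_B = V + 2.1643·d_B = (17.1876,-13.0059)
sweep = 180° − θ = 24.4759°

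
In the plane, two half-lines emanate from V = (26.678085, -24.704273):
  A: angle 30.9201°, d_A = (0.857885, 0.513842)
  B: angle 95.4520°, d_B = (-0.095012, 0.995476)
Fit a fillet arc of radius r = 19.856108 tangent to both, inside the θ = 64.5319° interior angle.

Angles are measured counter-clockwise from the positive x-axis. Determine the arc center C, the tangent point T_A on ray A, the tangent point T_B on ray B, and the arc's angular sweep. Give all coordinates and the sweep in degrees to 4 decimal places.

center=(43.4562,8.4906) T_A=(53.6591,-8.5436) T_B=(23.6899,6.6041) sweep=115.4681

bisector direction at 63.1861° = (0.451095,0.892476)
center distance |VC| = r/sin(θ/2) = 19.856108/sin(32.2659°) = 37.194176
C = V + |VC|·bis = (43.4562,8.4906)
T_A = V + ((C−V)·d_A)·d_A = V + 31.4506·d_A = (53.6591,-8.5436)
T_B = V + ((C−V)·d_B)·d_B = V + 31.4506·d_B = (23.6899,6.6041)
sweep = 180° − θ = 115.4681°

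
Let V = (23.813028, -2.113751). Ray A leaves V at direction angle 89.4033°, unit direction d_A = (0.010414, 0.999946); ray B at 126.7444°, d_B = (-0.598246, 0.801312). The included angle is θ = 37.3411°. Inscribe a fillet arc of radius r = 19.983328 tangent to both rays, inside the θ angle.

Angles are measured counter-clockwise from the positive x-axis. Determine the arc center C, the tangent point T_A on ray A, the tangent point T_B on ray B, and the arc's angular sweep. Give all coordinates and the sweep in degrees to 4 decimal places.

bisector direction at 108.0739° = (-0.310243,0.950657)
center distance |VC| = r/sin(θ/2) = 19.983328/sin(18.6705°) = 62.423305
C = V + |VC|·bis = (4.4467,57.2294)
T_A = V + ((C−V)·d_A)·d_A = V + 59.1383·d_A = (24.4289,57.0213)
T_B = V + ((C−V)·d_B)·d_B = V + 59.1383·d_B = (-11.5662,45.2745)
sweep = 180° − θ = 142.6589°

center=(4.4467,57.2294) T_A=(24.4289,57.0213) T_B=(-11.5662,45.2745) sweep=142.6589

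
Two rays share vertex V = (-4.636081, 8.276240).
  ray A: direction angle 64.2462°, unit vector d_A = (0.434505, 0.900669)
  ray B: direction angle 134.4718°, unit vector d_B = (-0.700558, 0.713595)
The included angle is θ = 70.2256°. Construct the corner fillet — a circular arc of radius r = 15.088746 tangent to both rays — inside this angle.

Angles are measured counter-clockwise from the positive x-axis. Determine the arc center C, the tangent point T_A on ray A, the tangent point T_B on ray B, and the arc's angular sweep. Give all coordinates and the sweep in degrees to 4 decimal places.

center=(-8.9020,34.1598) T_A=(4.6879,27.6036) T_B=(-19.6693,23.5892) sweep=109.7744

bisector direction at 99.3590° = (-0.162620,0.986689)
center distance |VC| = r/sin(θ/2) = 15.088746/sin(35.1128°) = 26.232720
C = V + |VC|·bis = (-8.9020,34.1598)
T_A = V + ((C−V)·d_A)·d_A = V + 21.4589·d_A = (4.6879,27.6036)
T_B = V + ((C−V)·d_B)·d_B = V + 21.4589·d_B = (-19.6693,23.5892)
sweep = 180° − θ = 109.7744°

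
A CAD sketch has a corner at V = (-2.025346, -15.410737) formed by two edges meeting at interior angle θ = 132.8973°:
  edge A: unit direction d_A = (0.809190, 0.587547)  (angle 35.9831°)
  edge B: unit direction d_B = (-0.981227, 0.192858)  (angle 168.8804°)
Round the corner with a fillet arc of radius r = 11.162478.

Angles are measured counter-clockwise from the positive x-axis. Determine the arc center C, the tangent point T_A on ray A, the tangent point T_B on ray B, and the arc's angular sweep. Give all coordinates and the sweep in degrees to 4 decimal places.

center=(-4.6467,-3.5195) T_A=(1.9118,-12.5520) T_B=(-6.7995,-14.4724) sweep=47.1027

bisector direction at 102.4318° = (-0.215277,0.976553)
center distance |VC| = r/sin(θ/2) = 11.162478/sin(66.4487°) = 12.176775
C = V + |VC|·bis = (-4.6467,-3.5195)
T_A = V + ((C−V)·d_A)·d_A = V + 4.8655·d_A = (1.9118,-12.5520)
T_B = V + ((C−V)·d_B)·d_B = V + 4.8655·d_B = (-6.7995,-14.4724)
sweep = 180° − θ = 47.1027°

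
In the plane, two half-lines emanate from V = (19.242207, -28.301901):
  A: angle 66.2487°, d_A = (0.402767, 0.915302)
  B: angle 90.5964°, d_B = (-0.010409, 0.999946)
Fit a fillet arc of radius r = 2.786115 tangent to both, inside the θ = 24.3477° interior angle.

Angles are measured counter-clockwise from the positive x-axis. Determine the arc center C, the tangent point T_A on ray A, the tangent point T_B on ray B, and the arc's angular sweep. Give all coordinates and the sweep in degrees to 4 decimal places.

bisector direction at 78.4226° = (0.200692,0.979654)
center distance |VC| = r/sin(θ/2) = 2.786115/sin(12.1738°) = 13.211933
C = V + |VC|·bis = (21.8937,-15.3588)
T_A = V + ((C−V)·d_A)·d_A = V + 12.9148·d_A = (24.4439,-16.4809)
T_B = V + ((C−V)·d_B)·d_B = V + 12.9148·d_B = (19.1078,-15.3878)
sweep = 180° − θ = 155.6523°

center=(21.8937,-15.3588) T_A=(24.4439,-16.4809) T_B=(19.1078,-15.3878) sweep=155.6523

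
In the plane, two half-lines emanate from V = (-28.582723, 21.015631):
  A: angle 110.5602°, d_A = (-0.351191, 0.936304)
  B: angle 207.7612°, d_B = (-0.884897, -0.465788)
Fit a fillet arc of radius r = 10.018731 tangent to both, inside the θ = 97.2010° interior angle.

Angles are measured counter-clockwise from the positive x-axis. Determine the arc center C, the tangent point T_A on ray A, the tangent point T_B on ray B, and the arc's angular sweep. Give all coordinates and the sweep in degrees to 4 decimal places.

bisector direction at 159.1607° = (-0.934582,0.355748)
center distance |VC| = r/sin(θ/2) = 10.018731/sin(48.6005°) = 13.356227
C = V + |VC|·bis = (-41.0652,25.7671)
T_A = V + ((C−V)·d_A)·d_A = V + 8.8325·d_A = (-31.6846,29.2856)
T_B = V + ((C−V)·d_B)·d_B = V + 8.8325·d_B = (-36.3986,16.9015)
sweep = 180° − θ = 82.7990°

center=(-41.0652,25.7671) T_A=(-31.6846,29.2856) T_B=(-36.3986,16.9015) sweep=82.7990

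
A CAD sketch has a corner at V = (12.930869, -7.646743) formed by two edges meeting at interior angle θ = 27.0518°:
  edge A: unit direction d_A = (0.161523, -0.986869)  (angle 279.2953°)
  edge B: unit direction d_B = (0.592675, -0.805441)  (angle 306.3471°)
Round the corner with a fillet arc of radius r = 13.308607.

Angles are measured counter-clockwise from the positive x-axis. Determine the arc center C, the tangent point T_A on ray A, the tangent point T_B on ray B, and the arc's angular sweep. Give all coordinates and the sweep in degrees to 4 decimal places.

bisector direction at 292.8212° = (0.387857,-0.921720)
center distance |VC| = r/sin(θ/2) = 13.308607/sin(13.5259°) = 56.902380
C = V + |VC|·bis = (35.0008,-60.0948)
T_A = V + ((C−V)·d_A)·d_A = V + 55.3242·d_A = (21.8670,-62.2444)
T_B = V + ((C−V)·d_B)·d_B = V + 55.3242·d_B = (45.7201,-52.2071)
sweep = 180° − θ = 152.9482°

center=(35.0008,-60.0948) T_A=(21.8670,-62.2444) T_B=(45.7201,-52.2071) sweep=152.9482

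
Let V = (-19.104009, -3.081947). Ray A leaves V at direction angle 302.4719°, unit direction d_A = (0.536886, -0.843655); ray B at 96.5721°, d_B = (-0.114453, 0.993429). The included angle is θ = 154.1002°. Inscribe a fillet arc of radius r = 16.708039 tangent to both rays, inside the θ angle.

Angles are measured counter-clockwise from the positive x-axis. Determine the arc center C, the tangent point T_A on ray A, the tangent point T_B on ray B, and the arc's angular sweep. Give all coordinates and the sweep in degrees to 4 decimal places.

bisector direction at 19.5220° = (0.942513,0.334169)
center distance |VC| = r/sin(θ/2) = 16.708039/sin(77.0501°) = 17.144075
C = V + |VC|·bis = (-2.9455,2.6471)
T_A = V + ((C−V)·d_A)·d_A = V + 3.8420·d_A = (-17.0413,-6.3232)
T_B = V + ((C−V)·d_B)·d_B = V + 3.8420·d_B = (-19.5437,0.7348)
sweep = 180° − θ = 25.8998°

center=(-2.9455,2.6471) T_A=(-17.0413,-6.3232) T_B=(-19.5437,0.7348) sweep=25.8998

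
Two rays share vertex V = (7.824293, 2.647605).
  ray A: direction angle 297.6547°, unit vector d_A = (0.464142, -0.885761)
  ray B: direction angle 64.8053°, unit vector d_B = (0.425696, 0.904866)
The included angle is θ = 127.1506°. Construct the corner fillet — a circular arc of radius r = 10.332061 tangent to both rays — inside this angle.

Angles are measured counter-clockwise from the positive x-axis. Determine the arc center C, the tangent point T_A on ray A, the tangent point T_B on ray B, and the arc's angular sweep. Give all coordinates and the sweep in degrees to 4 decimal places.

center=(19.3591,2.8953) T_A=(10.2074,-1.9003) T_B=(10.0100,7.2936) sweep=52.8494

bisector direction at 1.2300° = (0.999770,0.021466)
center distance |VC| = r/sin(θ/2) = 10.332061/sin(63.5753°) = 11.537499
C = V + |VC|·bis = (19.3591,2.8953)
T_A = V + ((C−V)·d_A)·d_A = V + 5.1344·d_A = (10.2074,-1.9003)
T_B = V + ((C−V)·d_B)·d_B = V + 5.1344·d_B = (10.0100,7.2936)
sweep = 180° − θ = 52.8494°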